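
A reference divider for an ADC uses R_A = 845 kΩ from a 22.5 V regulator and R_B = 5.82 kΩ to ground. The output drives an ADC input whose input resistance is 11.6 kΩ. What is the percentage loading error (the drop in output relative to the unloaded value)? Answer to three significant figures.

Unloaded V = 22.5 × 5.82/850.8 = 0.1539 V.
Loaded: R_B‖R_L = 3.876 kΩ, giving V = 22.5 × 3.876/848.9 = 0.1027 V.
Drop = (0.1539 − 0.1027) / 0.1539 = 33.3 %.

33.3 %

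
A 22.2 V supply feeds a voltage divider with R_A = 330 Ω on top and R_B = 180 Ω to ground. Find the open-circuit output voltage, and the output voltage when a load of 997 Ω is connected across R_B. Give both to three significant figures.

Unloaded: 7.84 V; loaded: 7.02 V

Open-circuit: V = 22.2 × 180/(330 + 180) = 7.84 V.
With the load, R_B becomes R_B‖R_L = 152.5 Ω, so V = 22.2 × 152.5/482.5 = 7.02 V.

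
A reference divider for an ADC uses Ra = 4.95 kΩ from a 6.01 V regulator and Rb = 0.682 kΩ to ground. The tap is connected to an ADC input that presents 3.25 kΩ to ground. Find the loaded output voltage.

The load sits in parallel with Rb: Rb‖R_L = (682 × 3250) / (682 + 3250) = 563.7 Ω.
V_out = 6.01 × 563.7 / (4950 + 563.7) = 6.01 × 563.7/5514 = 0.614 V.
(Unloaded it would have been 0.728 V.)

V_out ≈ 0.614 V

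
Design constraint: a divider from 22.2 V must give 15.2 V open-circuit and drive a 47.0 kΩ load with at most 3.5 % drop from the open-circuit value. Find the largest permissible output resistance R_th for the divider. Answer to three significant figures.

R_th ≤ 1.70 kΩ

Loading drop = R_th/(R_th + R_L) ≤ 0.0350, so R_th ≤ R_L · ε/(1−ε) = 47.0 kΩ × 0.0350/0.9650 = 1.70 kΩ.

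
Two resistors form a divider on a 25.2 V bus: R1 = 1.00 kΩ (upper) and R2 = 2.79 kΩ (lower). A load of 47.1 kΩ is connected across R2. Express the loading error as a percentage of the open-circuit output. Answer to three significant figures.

The divider's output (Thévenin) resistance is R1‖R2 = 0.7361 kΩ.
Fractional drop under load = R_th/(R_th + R_L) = 0.7361 / (0.7361 + 47.1) = 0.01539.
So the output falls by 1.54 %.

1.54 %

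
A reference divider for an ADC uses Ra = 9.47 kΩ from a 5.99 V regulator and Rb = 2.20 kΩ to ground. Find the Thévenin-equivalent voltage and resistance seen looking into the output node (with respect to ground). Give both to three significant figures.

V_th is the open-circuit tap voltage: 5.99 × 2.20/(9.47 + 2.20) = 1.13 V.
With the supply zeroed, Ra and Rb appear in parallel from the tap: R_th = Ra‖Rb = (9.47 × 2.20)/11.67 = 1.79 kΩ.

V_th = 1.13 V, R_th = 1.79 kΩ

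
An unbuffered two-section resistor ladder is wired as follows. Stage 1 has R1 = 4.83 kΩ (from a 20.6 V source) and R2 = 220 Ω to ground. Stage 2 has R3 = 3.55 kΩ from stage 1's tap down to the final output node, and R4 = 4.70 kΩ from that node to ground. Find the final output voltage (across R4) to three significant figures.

Stage 2 presents R3+R4 = 8250 Ω as a load on stage 1's tap.
Stage 1's lower leg becomes R2‖(R3+R4) = 214.3 Ω, so V_mid = 20.6 × 214.3/5044 = 0.8751 V.
Stage 2 is itself unloaded: V_out = V_mid × R4/(R3+R4) = 0.8751 × 4700/8250 = 0.499 V.

V_out ≈ 0.499 V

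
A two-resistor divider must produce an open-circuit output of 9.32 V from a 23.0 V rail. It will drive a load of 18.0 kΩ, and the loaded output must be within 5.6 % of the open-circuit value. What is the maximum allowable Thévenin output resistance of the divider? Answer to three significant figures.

Loading drop = R_th/(R_th + R_L) ≤ 0.0560, so R_th ≤ R_L · ε/(1−ε) = 18.0 kΩ × 0.0560/0.9440 = 1.07 kΩ.
(Any R1, R2 with R2/(R1+R2) = 0.405 and R1‖R2 ≤ 1.07 kΩ will meet the spec.)

R_th ≤ 1.07 kΩ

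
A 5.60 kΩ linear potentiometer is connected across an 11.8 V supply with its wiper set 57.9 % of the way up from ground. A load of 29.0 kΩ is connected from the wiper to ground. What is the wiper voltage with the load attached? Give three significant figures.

V ≈ 6.53 V

The wiper splits the pot into (1−α)R = 2.358 kΩ above and αR = 3.242 kΩ below.
Lower section ‖ load = 2.916 kΩ.
V_wiper = 11.8 × 2.916/(2.358 + 2.916) = 6.53 V.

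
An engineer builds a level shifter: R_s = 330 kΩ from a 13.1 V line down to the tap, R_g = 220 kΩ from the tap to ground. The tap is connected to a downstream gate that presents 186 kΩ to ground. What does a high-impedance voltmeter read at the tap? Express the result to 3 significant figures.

V_out ≈ 3.06 V

The load sits in parallel with R_g: R_g‖R_L = (220 × 186) / (220 + 186) = 100.8 kΩ.
V_out = 13.1 × 100.8 / (330 + 100.8) = 13.1 × 100.8/430.8 = 3.06 V.
(Unloaded it would have been 5.24 V.)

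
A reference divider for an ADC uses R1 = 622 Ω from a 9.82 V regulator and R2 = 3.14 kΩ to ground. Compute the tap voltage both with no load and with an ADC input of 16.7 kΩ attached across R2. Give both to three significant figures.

Unloaded: 8.20 V; loaded: 7.95 V

Open-circuit: V = 9.82 × 3140/(622 + 3140) = 8.20 V.
With the load, R2 becomes R2‖R_L = 2643 Ω, so V = 9.82 × 2643/3265 = 7.95 V.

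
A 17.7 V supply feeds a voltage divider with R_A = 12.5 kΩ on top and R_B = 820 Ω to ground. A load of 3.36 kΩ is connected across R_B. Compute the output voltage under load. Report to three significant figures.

V_out ≈ 0.887 V

The load sits in parallel with R_B: R_B‖R_L = (820 × 3360) / (820 + 3360) = 659.1 Ω.
V_out = 17.7 × 659.1 / (12500 + 659.1) = 17.7 × 659.1/13160 = 0.887 V.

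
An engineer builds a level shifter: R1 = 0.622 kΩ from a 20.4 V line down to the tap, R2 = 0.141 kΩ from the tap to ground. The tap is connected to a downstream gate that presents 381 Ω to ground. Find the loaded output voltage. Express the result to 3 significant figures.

The load sits in parallel with R2: R2‖R_L = (141 × 381) / (141 + 381) = 102.9 Ω.
V_out = 20.4 × 102.9 / (622 + 102.9) = 20.4 × 102.9/724.9 = 2.90 V.
(Unloaded it would have been 3.77 V.)

V_out ≈ 2.90 V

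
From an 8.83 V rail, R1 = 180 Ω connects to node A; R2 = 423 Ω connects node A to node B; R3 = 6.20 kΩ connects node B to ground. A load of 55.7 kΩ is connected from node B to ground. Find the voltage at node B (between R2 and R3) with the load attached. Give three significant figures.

At node B, R3 is in parallel with the load: R3‖R_L = 5579 Ω.
Below node A the resistance is R2 + (R3‖R_L) = 6002 Ω, so V_A = 8.83 × 6002/6182 = 8.573 V.
Then V_B = V_A × (R3‖R_L)/(R2 + R3‖R_L) = 8.573 × 5579/6002 = 7.97 V.

V ≈ 7.97 V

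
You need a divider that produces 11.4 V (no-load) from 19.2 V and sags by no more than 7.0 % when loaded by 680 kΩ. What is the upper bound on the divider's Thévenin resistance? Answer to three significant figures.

R_th ≤ 51.2 kΩ

Loading drop = R_th/(R_th + R_L) ≤ 0.0700, so R_th ≤ R_L · ε/(1−ε) = 680 kΩ × 0.0700/0.9300 = 51.2 kΩ.
(Any R1, R2 with R2/(R1+R2) = 0.594 and R1‖R2 ≤ 51.2 kΩ will meet the spec.)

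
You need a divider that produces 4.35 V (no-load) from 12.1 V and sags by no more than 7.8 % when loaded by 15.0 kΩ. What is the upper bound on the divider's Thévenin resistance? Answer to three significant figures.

R_th ≤ 1.27 kΩ

Loading drop = R_th/(R_th + R_L) ≤ 0.0780, so R_th ≤ R_L · ε/(1−ε) = 15.0 kΩ × 0.0780/0.9220 = 1.27 kΩ.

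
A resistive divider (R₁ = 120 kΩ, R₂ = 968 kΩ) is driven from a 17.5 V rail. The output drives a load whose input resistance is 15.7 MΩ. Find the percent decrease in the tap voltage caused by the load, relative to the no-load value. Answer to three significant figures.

The divider's output (Thévenin) resistance is R₁‖R₂ = 106.8 kΩ.
Fractional drop under load = R_th/(R_th + R_L) = 106.8 / (106.8 + 15700) = 0.006754.
So the output falls by 0.675 %.

0.675 %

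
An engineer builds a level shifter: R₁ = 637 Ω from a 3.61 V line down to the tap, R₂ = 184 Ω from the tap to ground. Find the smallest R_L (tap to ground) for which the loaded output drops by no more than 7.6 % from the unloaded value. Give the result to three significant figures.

Output resistance R_th = R₁‖R₂ = (637 × 184)/821.0 = 142.8 Ω.
The fractional drop is R_th/(R_th + R_L); requiring this ≤ 0.0760 gives R_L ≥ R_th(1/0.0760 − 1) = 142.8 × 12.16 = 1.74 kΩ.

R_L(min) ≈ 1.74 kΩ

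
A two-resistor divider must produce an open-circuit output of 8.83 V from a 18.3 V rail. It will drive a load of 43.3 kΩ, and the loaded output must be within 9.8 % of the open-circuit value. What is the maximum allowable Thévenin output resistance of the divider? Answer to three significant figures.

R_th ≤ 4.70 kΩ

Loading drop = R_th/(R_th + R_L) ≤ 0.0980, so R_th ≤ R_L · ε/(1−ε) = 43.3 kΩ × 0.0980/0.9020 = 4.70 kΩ.
(Any R1, R2 with R2/(R1+R2) = 0.483 and R1‖R2 ≤ 4.70 kΩ will meet the spec.)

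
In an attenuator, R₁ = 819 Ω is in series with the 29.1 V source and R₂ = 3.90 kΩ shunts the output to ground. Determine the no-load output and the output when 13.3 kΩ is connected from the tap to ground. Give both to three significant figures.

Open-circuit: V = 29.1 × 3900/(819 + 3900) = 24.0 V.
With the load, R₂ becomes R₂‖R_L = 3016 Ω, so V = 29.1 × 3016/3835 = 22.9 V.

Unloaded: 24.0 V; loaded: 22.9 V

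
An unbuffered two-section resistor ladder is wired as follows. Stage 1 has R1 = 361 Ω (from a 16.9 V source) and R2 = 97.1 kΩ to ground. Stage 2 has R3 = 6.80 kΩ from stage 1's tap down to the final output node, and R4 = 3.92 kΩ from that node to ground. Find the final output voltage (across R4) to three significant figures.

Stage 2 presents R3+R4 = 10720 Ω as a load on stage 1's tap.
Stage 1's lower leg becomes R2‖(R3+R4) = 9654 Ω, so V_mid = 16.9 × 9654/10020 = 16.29 V.
Stage 2 is itself unloaded: V_out = V_mid × R4/(R3+R4) = 16.29 × 3920/10720 = 5.96 V.

V_out ≈ 5.96 V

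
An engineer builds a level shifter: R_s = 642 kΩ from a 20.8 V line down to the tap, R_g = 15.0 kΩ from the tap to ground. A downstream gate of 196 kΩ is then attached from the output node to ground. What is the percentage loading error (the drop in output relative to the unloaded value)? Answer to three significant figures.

The divider's output (Thévenin) resistance is R_s‖R_g = 14.66 kΩ.
Fractional drop under load = R_th/(R_th + R_L) = 14.66 / (14.66 + 196) = 0.06958.
So the output falls by 6.96 %.

6.96 %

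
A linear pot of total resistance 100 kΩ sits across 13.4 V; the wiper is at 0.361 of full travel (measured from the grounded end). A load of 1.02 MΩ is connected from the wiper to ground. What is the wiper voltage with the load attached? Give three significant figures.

The wiper splits the pot into (1−α)R = 63.90 kΩ above and αR = 36.10 kΩ below.
Lower section ‖ load = 34.87 kΩ.
V_wiper = 13.4 × 34.87/(63.90 + 34.87) = 4.73 V.

V ≈ 4.73 V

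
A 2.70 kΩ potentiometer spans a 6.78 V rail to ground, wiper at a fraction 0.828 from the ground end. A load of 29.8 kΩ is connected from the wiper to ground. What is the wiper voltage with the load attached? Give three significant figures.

V ≈ 5.54 V

The wiper splits the pot into (1−α)R = 464.4 Ω above and αR = 2236 Ω below.
Lower section ‖ load = 2080 Ω.
V_wiper = 6.78 × 2080/(464.4 + 2080) = 5.54 V.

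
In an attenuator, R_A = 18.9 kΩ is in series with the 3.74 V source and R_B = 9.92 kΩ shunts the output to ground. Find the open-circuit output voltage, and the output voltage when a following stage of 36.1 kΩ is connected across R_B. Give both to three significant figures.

Unloaded: 1.29 V; loaded: 1.09 V

Open-circuit: V = 3.74 × 9.92/(18.9 + 9.92) = 1.29 V.
With the load, R_B becomes R_B‖R_L = 7.782 kΩ, so V = 3.74 × 7.782/26.68 = 1.09 V.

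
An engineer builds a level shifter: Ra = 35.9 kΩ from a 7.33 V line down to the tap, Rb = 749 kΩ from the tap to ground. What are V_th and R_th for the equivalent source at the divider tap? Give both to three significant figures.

V_th is the open-circuit tap voltage: 7.33 × 749/(35.9 + 749) = 6.99 V.
With the supply zeroed, Ra and Rb appear in parallel from the tap: R_th = Ra‖Rb = (35.9 × 749)/784.9 = 34.3 kΩ.

V_th = 6.99 V, R_th = 34.3 kΩ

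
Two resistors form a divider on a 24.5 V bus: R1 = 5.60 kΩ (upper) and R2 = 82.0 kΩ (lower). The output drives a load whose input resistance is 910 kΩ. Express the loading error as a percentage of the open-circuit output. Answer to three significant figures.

0.573 %

The divider's output (Thévenin) resistance is R1‖R2 = 5.242 kΩ.
Fractional drop under load = R_th/(R_th + R_L) = 5.242 / (5.242 + 910) = 0.005727.
So the output falls by 0.573 %.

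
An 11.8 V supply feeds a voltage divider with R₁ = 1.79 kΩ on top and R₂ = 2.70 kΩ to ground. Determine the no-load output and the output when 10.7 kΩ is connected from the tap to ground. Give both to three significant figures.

Open-circuit: V = 11.8 × 2.70/(1.79 + 2.70) = 7.10 V.
With the load, R₂ becomes R₂‖R_L = 2.156 kΩ, so V = 11.8 × 2.156/3.946 = 6.45 V.

Unloaded: 7.10 V; loaded: 6.45 V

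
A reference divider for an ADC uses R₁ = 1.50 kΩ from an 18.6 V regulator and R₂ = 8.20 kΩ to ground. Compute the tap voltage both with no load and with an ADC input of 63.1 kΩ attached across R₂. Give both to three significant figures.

Open-circuit: V = 18.6 × 8.20/(1.50 + 8.20) = 15.7 V.
With the load, R₂ becomes R₂‖R_L = 7.257 kΩ, so V = 18.6 × 7.257/8.757 = 15.4 V.

Unloaded: 15.7 V; loaded: 15.4 V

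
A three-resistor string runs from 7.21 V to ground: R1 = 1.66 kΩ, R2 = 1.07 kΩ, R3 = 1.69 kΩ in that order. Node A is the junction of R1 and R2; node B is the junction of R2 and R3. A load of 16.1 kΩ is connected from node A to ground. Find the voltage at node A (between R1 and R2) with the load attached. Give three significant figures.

V ≈ 4.23 V

Below node A the series string R2+R3 = 2.760 kΩ sits in parallel with the 16.1 kΩ load: 2.356 kΩ.
V_A = 7.21 × 2.356/(1.66 + 2.356) = 4.23 V.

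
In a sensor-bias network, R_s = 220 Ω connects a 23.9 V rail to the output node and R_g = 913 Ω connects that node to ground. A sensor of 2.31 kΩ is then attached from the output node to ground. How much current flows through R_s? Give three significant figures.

R_g‖R_L = 654.4 Ω, so the source sees R_s + R_g‖R_L = 874.4 Ω.
I = 23.9 V / 874.4 Ω = 27.3 mA.

I ≈ 27.3 mA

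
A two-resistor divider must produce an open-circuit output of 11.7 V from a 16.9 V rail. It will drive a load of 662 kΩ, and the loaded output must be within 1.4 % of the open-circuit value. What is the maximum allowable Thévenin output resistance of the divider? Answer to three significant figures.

Loading drop = R_th/(R_th + R_L) ≤ 0.0140, so R_th ≤ R_L · ε/(1−ε) = 662 kΩ × 0.0140/0.9860 = 9.40 kΩ.

R_th ≤ 9.40 kΩ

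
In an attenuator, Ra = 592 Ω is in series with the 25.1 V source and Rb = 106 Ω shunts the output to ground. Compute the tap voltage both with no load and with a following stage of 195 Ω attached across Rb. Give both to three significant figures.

Unloaded: 3.81 V; loaded: 2.61 V

Open-circuit: V = 25.1 × 106/(592 + 106) = 3.81 V.
With the load, Rb becomes Rb‖R_L = 68.67 Ω, so V = 25.1 × 68.67/660.7 = 2.61 V.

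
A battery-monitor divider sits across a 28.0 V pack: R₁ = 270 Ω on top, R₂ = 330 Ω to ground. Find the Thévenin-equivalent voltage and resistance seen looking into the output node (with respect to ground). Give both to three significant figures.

V_th = 15.4 V, R_th = 148 Ω

V_th is the open-circuit tap voltage: 28.0 × 330/(270 + 330) = 15.4 V.
With the supply zeroed, R₁ and R₂ appear in parallel from the tap: R_th = R₁‖R₂ = (270 × 330)/600.0 = 148 Ω.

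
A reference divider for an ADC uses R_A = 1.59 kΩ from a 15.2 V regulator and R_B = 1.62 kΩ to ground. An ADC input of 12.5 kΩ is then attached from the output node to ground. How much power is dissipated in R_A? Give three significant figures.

Total resistance from the source is R_A + (R_B‖R_L) = 3.024 kΩ, so I = 15.2/3.024 kΩ = 5.026 mA.
P = I²·R_A = (5.026 mA)² × 1.59 kΩ = 40.2 mW.

P ≈ 40.2 mW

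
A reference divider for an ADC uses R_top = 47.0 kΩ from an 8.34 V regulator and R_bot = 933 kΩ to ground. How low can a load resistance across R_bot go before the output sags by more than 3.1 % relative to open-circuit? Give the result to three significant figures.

R_L(min) ≈ 1.40 MΩ

Output resistance R_th = R_top‖R_bot = (47.0 × 933)/980.0 = 44.75 kΩ.
The fractional drop is R_th/(R_th + R_L); requiring this ≤ 0.0310 gives R_L ≥ R_th(1/0.0310 − 1) = 44.75 × 31.26 = 1.40 MΩ.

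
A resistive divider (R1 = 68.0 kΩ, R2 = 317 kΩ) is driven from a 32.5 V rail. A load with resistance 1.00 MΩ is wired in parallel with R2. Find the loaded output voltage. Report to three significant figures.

The load sits in parallel with R2: R2‖R_L = (317 × 1000) / (317 + 1000) = 240.7 kΩ.
V_out = 32.5 × 240.7 / (68.0 + 240.7) = 32.5 × 240.7/308.7 = 25.3 V.
(Unloaded it would have been 26.8 V.)

V_out ≈ 25.3 V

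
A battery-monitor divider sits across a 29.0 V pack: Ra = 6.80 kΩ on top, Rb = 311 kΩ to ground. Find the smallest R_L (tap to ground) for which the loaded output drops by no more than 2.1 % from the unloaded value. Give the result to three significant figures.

Output resistance R_th = Ra‖Rb = (6.80 × 311)/317.8 = 6.654 kΩ.
The fractional drop is R_th/(R_th + R_L); requiring this ≤ 0.0210 gives R_L ≥ R_th(1/0.0210 − 1) = 6.654 × 46.62 = 310 kΩ.

R_L(min) ≈ 310 kΩ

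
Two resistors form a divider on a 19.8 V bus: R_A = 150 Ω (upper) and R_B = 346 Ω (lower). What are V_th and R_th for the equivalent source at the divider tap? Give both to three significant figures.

V_th is the open-circuit tap voltage: 19.8 × 346/(150 + 346) = 13.8 V.
With the supply zeroed, R_A and R_B appear in parallel from the tap: R_th = R_A‖R_B = (150 × 346)/496.0 = 105 Ω.

V_th = 13.8 V, R_th = 105 Ω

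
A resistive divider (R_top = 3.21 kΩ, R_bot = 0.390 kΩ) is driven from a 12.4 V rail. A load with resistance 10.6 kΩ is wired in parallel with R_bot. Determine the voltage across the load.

The load sits in parallel with R_bot: R_bot‖R_L = (390 × 10600) / (390 + 10600) = 376.2 Ω.
V_out = 12.4 × 376.2 / (3210 + 376.2) = 12.4 × 376.2/3586 = 1.30 V.

V_out ≈ 1.30 V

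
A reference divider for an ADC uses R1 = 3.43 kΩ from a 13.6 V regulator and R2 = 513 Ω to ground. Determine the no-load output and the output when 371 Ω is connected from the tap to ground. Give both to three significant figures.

Open-circuit: V = 13.6 × 513/(3430 + 513) = 1.77 V.
With the load, R2 becomes R2‖R_L = 215.3 Ω, so V = 13.6 × 215.3/3645 = 0.803 V.

Unloaded: 1.77 V; loaded: 0.803 V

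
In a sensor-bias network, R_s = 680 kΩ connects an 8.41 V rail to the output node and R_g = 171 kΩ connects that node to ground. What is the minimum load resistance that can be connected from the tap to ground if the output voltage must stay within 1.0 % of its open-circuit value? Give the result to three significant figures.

R_L(min) ≈ 13.5 MΩ

Output resistance R_th = R_s‖R_g = (680 × 171)/851.0 = 136.6 kΩ.
The fractional drop is R_th/(R_th + R_L); requiring this ≤ 0.0100 gives R_L ≥ R_th(1/0.0100 − 1) = 136.6 × 99.00 = 13.5 MΩ.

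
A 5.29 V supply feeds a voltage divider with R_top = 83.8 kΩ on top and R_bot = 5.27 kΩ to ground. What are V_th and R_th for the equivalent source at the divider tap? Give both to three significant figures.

V_th is the open-circuit tap voltage: 5.29 × 5.27/(83.8 + 5.27) = 0.313 V.
With the supply zeroed, R_top and R_bot appear in parallel from the tap: R_th = R_top‖R_bot = (83.8 × 5.27)/89.07 = 4.96 kΩ.

V_th = 0.313 V, R_th = 4.96 kΩ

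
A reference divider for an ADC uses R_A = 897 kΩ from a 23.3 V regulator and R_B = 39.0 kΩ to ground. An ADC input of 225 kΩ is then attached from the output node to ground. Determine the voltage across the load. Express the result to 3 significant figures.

The load sits in parallel with R_B: R_B‖R_L = (39.0 × 225) / (39.0 + 225) = 33.24 kΩ.
V_out = 23.3 × 33.24 / (897 + 33.24) = 23.3 × 33.24/930.2 = 0.833 V.

V_out ≈ 0.833 V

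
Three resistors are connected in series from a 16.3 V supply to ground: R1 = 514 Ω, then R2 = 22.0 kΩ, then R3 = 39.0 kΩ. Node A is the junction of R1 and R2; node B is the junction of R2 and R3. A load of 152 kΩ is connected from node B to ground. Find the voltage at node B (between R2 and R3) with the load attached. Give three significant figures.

V ≈ 9.45 V

At node B, R3 is in parallel with the load: R3‖R_L = 31040 Ω.
Below node A the resistance is R2 + (R3‖R_L) = 53040 Ω, so V_A = 16.3 × 53040/53550 = 16.14 V.
Then V_B = V_A × (R3‖R_L)/(R2 + R3‖R_L) = 16.14 × 31040/53040 = 9.45 V.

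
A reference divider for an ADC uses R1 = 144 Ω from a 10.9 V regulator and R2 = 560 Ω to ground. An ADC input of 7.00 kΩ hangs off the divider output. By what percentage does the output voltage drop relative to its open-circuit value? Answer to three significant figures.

The divider's output (Thévenin) resistance is R1‖R2 = 114.5 Ω.
Fractional drop under load = R_th/(R_th + R_L) = 114.5 / (114.5 + 7000) = 0.01610.
So the output falls by 1.61 %.

1.61 %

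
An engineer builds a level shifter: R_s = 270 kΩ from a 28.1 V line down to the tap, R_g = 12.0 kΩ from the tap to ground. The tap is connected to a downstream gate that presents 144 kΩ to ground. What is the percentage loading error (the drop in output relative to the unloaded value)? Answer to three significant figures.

The divider's output (Thévenin) resistance is R_s‖R_g = 11.49 kΩ.
Fractional drop under load = R_th/(R_th + R_L) = 11.49 / (11.49 + 144) = 0.07389.
So the output falls by 7.39 %.

7.39 %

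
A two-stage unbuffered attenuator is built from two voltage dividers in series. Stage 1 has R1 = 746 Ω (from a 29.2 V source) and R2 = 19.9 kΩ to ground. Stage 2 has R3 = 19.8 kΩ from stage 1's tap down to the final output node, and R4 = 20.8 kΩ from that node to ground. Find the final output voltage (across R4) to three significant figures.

V_out ≈ 14.2 V

Stage 2 presents R3+R4 = 40600 Ω as a load on stage 1's tap.
Stage 1's lower leg becomes R2‖(R3+R4) = 13350 Ω, so V_mid = 29.2 × 13350/14100 = 27.66 V.
Stage 2 is itself unloaded: V_out = V_mid × R4/(R3+R4) = 27.66 × 20800/40600 = 14.2 V.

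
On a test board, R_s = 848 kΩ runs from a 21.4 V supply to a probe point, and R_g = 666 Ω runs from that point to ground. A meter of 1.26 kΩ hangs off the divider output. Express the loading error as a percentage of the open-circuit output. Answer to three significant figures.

The divider's output (Thévenin) resistance is R_s‖R_g = 665.5 Ω.
Fractional drop under load = R_th/(R_th + R_L) = 665.5 / (665.5 + 1260) = 0.3456.
So the output falls by 34.6 %.

34.6 %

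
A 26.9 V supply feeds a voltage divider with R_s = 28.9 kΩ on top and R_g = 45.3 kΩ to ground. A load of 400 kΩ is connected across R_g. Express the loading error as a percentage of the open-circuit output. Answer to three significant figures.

The divider's output (Thévenin) resistance is R_s‖R_g = 17.64 kΩ.
Fractional drop under load = R_th/(R_th + R_L) = 17.64 / (17.64 + 400) = 0.04225.
So the output falls by 4.22 %.

4.22 %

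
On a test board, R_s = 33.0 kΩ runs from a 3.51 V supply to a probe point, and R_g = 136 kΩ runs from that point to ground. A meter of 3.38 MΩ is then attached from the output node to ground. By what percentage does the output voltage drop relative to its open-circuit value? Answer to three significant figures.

0.780 %

The divider's output (Thévenin) resistance is R_s‖R_g = 26.56 kΩ.
Fractional drop under load = R_th/(R_th + R_L) = 26.56 / (26.56 + 3380) = 0.007796.
So the output falls by 0.780 %.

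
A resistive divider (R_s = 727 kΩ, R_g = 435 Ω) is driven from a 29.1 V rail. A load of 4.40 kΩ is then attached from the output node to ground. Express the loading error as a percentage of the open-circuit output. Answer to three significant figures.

8.99 %

The divider's output (Thévenin) resistance is R_s‖R_g = 434.7 Ω.
Fractional drop under load = R_th/(R_th + R_L) = 434.7 / (434.7 + 4400) = 0.08992.
So the output falls by 8.99 %.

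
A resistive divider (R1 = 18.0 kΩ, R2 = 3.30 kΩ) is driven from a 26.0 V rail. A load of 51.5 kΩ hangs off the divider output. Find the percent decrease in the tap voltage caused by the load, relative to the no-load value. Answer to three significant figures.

5.14 %

The divider's output (Thévenin) resistance is R1‖R2 = 2.789 kΩ.
Fractional drop under load = R_th/(R_th + R_L) = 2.789 / (2.789 + 51.5) = 0.05137.
So the output falls by 5.14 %.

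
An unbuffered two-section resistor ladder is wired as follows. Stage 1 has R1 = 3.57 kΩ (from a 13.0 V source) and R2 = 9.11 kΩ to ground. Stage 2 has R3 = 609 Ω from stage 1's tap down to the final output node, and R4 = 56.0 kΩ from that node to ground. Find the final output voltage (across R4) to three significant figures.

V_out ≈ 8.84 V

Stage 2 presents R3+R4 = 56610 Ω as a load on stage 1's tap.
Stage 1's lower leg becomes R2‖(R3+R4) = 7847 Ω, so V_mid = 13.0 × 7847/11420 = 8.935 V.
Stage 2 is itself unloaded: V_out = V_mid × R4/(R3+R4) = 8.935 × 56000/56610 = 8.84 V.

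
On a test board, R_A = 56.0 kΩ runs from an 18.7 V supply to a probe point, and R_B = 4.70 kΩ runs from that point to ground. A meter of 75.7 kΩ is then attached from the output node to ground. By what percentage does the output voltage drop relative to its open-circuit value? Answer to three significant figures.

The divider's output (Thévenin) resistance is R_A‖R_B = 4.336 kΩ.
Fractional drop under load = R_th/(R_th + R_L) = 4.336 / (4.336 + 75.7) = 0.05418.
So the output falls by 5.42 %.

5.42 %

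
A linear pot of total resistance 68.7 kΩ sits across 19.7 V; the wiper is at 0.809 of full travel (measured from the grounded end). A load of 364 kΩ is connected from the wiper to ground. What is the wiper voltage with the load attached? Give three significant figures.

V ≈ 15.5 V

The wiper splits the pot into (1−α)R = 13.12 kΩ above and αR = 55.58 kΩ below.
Lower section ‖ load = 48.22 kΩ.
V_wiper = 19.7 × 48.22/(13.12 + 48.22) = 15.5 V.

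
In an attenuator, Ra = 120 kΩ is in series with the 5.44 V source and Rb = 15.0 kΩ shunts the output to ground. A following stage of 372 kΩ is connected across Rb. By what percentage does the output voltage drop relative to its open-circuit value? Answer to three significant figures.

3.46 %

The divider's output (Thévenin) resistance is Ra‖Rb = 13.33 kΩ.
Fractional drop under load = R_th/(R_th + R_L) = 13.33 / (13.33 + 372) = 0.03460.
So the output falls by 3.46 %.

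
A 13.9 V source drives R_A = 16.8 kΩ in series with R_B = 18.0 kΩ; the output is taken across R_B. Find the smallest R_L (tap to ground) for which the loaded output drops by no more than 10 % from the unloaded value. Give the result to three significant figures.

Output resistance R_th = R_A‖R_B = (16.8 × 18.0)/34.80 = 8.690 kΩ.
The fractional drop is R_th/(R_th + R_L); requiring this ≤ 0.100 gives R_L ≥ R_th(1/0.100 − 1) = 8.690 × 9.000 = 78.2 kΩ.

R_L(min) ≈ 78.2 kΩ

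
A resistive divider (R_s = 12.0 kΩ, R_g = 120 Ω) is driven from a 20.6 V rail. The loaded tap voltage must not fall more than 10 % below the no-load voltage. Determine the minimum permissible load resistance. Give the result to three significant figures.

R_L(min) ≈ 1.07 kΩ

Output resistance R_th = R_s‖R_g = (12000 × 120)/12120 = 118.8 Ω.
The fractional drop is R_th/(R_th + R_L); requiring this ≤ 0.100 gives R_L ≥ R_th(1/0.100 − 1) = 118.8 × 9.000 = 1.07 kΩ.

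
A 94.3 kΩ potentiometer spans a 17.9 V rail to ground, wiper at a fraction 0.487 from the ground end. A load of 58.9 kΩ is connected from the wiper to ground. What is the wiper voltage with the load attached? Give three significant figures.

V ≈ 6.23 V

The wiper splits the pot into (1−α)R = 48.38 kΩ above and αR = 45.92 kΩ below.
Lower section ‖ load = 25.80 kΩ.
V_wiper = 17.9 × 25.80/(48.38 + 25.80) = 6.23 V.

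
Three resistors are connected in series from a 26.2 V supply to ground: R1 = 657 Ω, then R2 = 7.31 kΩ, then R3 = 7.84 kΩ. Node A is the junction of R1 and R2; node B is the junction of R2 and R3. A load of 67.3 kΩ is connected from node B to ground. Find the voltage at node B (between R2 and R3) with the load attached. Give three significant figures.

At node B, R3 is in parallel with the load: R3‖R_L = 7022 Ω.
Below node A the resistance is R2 + (R3‖R_L) = 14330 Ω, so V_A = 26.2 × 14330/14990 = 25.05 V.
Then V_B = V_A × (R3‖R_L)/(R2 + R3‖R_L) = 25.05 × 7022/14330 = 12.3 V.

V ≈ 12.3 V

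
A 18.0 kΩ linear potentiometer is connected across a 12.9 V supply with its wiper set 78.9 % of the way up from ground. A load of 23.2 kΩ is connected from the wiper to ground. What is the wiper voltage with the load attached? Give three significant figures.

The wiper splits the pot into (1−α)R = 3.798 kΩ above and αR = 14.20 kΩ below.
Lower section ‖ load = 8.809 kΩ.
V_wiper = 12.9 × 8.809/(3.798 + 8.809) = 9.01 V.

V ≈ 9.01 V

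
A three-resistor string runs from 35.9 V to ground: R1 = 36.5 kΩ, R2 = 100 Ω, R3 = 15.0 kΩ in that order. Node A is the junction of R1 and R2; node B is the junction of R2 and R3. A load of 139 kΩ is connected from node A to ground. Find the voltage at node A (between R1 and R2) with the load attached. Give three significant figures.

V ≈ 9.76 V

Below node A the series string R2+R3 = 15100 Ω sits in parallel with the 139000 Ω load: 13620 Ω.
V_A = 35.9 × 13620/(36500 + 13620) = 9.76 V.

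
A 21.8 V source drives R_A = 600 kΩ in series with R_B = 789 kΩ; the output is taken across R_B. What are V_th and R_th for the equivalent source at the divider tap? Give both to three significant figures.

V_th = 12.4 V, R_th = 341 kΩ

V_th is the open-circuit tap voltage: 21.8 × 789/(600 + 789) = 12.4 V.
With the supply zeroed, R_A and R_B appear in parallel from the tap: R_th = R_A‖R_B = (600 × 789)/1389 = 341 kΩ.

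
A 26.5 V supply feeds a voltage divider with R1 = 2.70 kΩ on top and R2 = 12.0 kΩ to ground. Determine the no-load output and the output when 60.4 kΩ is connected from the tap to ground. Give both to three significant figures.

Unloaded: 21.6 V; loaded: 20.9 V

Open-circuit: V = 26.5 × 12.0/(2.70 + 12.0) = 21.6 V.
With the load, R2 becomes R2‖R_L = 10.01 kΩ, so V = 26.5 × 10.01/12.71 = 20.9 V.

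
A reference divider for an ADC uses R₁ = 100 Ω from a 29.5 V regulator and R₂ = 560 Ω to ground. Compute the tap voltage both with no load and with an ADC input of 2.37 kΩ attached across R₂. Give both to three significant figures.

Unloaded: 25.0 V; loaded: 24.2 V

Open-circuit: V = 29.5 × 560/(100 + 560) = 25.0 V.
With the load, R₂ becomes R₂‖R_L = 453.0 Ω, so V = 29.5 × 453.0/553.0 = 24.2 V.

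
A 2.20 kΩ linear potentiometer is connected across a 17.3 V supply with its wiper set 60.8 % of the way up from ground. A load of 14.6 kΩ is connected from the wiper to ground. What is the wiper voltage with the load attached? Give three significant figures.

The wiper splits the pot into (1−α)R = 862.4 Ω above and αR = 1338 Ω below.
Lower section ‖ load = 1225 Ω.
V_wiper = 17.3 × 1225/(862.4 + 1225) = 10.2 V.

V ≈ 10.2 V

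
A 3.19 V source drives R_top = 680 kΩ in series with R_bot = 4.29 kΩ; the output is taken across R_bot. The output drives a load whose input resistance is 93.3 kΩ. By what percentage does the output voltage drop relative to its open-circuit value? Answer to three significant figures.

The divider's output (Thévenin) resistance is R_top‖R_bot = 4.263 kΩ.
Fractional drop under load = R_th/(R_th + R_L) = 4.263 / (4.263 + 93.3) = 0.04370.
So the output falls by 4.37 %.

4.37 %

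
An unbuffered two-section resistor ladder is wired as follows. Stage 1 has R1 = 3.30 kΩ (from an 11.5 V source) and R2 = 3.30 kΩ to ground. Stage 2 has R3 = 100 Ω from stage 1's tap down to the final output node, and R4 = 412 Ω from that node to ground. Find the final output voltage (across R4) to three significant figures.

Stage 2 presents R3+R4 = 512.0 Ω as a load on stage 1's tap.
Stage 1's lower leg becomes R2‖(R3+R4) = 443.2 Ω, so V_mid = 11.5 × 443.2/3743 = 1.362 V.
Stage 2 is itself unloaded: V_out = V_mid × R4/(R3+R4) = 1.362 × 412/512.0 = 1.10 V.

V_out ≈ 1.10 V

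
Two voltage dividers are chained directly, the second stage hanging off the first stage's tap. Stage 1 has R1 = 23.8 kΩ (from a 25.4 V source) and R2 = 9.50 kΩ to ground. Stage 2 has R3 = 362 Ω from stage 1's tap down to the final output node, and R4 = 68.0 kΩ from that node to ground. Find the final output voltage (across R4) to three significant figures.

Stage 2 presents R3+R4 = 68360 Ω as a load on stage 1's tap.
Stage 1's lower leg becomes R2‖(R3+R4) = 8341 Ω, so V_mid = 25.4 × 8341/32140 = 6.592 V.
Stage 2 is itself unloaded: V_out = V_mid × R4/(R3+R4) = 6.592 × 68000/68360 = 6.56 V.

V_out ≈ 6.56 V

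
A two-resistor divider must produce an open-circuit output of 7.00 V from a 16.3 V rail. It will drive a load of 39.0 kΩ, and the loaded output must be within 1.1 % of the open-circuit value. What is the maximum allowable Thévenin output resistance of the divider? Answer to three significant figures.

R_th ≤ 434 Ω

Loading drop = R_th/(R_th + R_L) ≤ 0.0110, so R_th ≤ R_L · ε/(1−ε) = 39.0 kΩ × 0.0110/0.9890 = 434 Ω.
(Any R1, R2 with R2/(R1+R2) = 0.429 and R1‖R2 ≤ 434 Ω will meet the spec.)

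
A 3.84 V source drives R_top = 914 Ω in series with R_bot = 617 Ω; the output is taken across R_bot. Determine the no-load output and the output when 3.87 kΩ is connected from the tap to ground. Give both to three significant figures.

Open-circuit: V = 3.84 × 617/(914 + 617) = 1.55 V.
With the load, R_bot becomes R_bot‖R_L = 532.2 Ω, so V = 3.84 × 532.2/1446 = 1.41 V.

Unloaded: 1.55 V; loaded: 1.41 V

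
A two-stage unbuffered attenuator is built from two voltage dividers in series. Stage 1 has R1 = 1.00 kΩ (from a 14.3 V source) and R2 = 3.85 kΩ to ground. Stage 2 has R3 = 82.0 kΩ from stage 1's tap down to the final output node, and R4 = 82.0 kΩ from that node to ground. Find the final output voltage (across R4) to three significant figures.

V_out ≈ 5.65 V

Stage 2 presents R3+R4 = 164.0 kΩ as a load on stage 1's tap.
Stage 1's lower leg becomes R2‖(R3+R4) = 3.762 kΩ, so V_mid = 14.3 × 3.762/4.762 = 11.30 V.
Stage 2 is itself unloaded: V_out = V_mid × R4/(R3+R4) = 11.30 × 82.0/164.0 = 5.65 V.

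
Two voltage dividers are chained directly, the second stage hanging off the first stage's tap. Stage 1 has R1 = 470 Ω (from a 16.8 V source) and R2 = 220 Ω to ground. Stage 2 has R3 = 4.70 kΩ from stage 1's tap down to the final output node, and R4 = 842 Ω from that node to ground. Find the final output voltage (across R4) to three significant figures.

V_out ≈ 0.792 V

Stage 2 presents R3+R4 = 5542 Ω as a load on stage 1's tap.
Stage 1's lower leg becomes R2‖(R3+R4) = 211.6 Ω, so V_mid = 16.8 × 211.6/681.6 = 5.215 V.
Stage 2 is itself unloaded: V_out = V_mid × R4/(R3+R4) = 5.215 × 842/5542 = 0.792 V.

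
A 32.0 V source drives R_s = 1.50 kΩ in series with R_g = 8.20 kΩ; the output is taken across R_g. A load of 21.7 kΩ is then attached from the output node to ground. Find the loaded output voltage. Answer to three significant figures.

V_out ≈ 25.6 V

The load sits in parallel with R_g: R_g‖R_L = (8.20 × 21.7) / (8.20 + 21.7) = 5.951 kΩ.
V_out = 32.0 × 5.951 / (1.50 + 5.951) = 32.0 × 5.951/7.451 = 25.6 V.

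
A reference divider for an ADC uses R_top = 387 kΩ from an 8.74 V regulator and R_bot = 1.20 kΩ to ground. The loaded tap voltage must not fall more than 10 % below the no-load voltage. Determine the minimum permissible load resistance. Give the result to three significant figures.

Output resistance R_th = R_top‖R_bot = (387 × 1.20)/388.2 = 1.196 kΩ.
The fractional drop is R_th/(R_th + R_L); requiring this ≤ 0.100 gives R_L ≥ R_th(1/0.100 − 1) = 1.196 × 9.000 = 10.8 kΩ.

R_L(min) ≈ 10.8 kΩ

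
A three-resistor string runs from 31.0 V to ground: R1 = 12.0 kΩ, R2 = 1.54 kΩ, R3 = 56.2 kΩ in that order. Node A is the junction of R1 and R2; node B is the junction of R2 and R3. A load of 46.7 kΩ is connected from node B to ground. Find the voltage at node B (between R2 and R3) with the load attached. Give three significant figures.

At node B, R3 is in parallel with the load: R3‖R_L = 25.51 kΩ.
Below node A the resistance is R2 + (R3‖R_L) = 27.05 kΩ, so V_A = 31.0 × 27.05/39.05 = 21.47 V.
Then V_B = V_A × (R3‖R_L)/(R2 + R3‖R_L) = 21.47 × 25.51/27.05 = 20.3 V.

V ≈ 20.3 V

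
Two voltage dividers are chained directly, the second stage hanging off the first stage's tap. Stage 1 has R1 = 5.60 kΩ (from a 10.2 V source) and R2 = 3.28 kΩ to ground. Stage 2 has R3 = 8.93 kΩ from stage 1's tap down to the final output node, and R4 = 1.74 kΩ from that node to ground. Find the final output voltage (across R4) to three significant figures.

V_out ≈ 0.515 V

Stage 2 presents R3+R4 = 10.67 kΩ as a load on stage 1's tap.
Stage 1's lower leg becomes R2‖(R3+R4) = 2.509 kΩ, so V_mid = 10.2 × 2.509/8.109 = 3.156 V.
Stage 2 is itself unloaded: V_out = V_mid × R4/(R3+R4) = 3.156 × 1.74/10.67 = 0.515 V.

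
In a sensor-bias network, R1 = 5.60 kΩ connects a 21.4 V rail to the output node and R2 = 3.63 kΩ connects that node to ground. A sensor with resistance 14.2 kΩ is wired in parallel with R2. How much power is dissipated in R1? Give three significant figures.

Total resistance from the source is R1 + (R2‖R_L) = 8.491 kΩ, so I = 21.4/8.491 kΩ = 2.520 mA.
P = I²·R1 = (2.520 mA)² × 5.60 kΩ = 35.6 mW.

P ≈ 35.6 mW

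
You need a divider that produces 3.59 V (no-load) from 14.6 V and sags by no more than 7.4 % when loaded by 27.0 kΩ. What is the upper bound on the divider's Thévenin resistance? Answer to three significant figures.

Loading drop = R_th/(R_th + R_L) ≤ 0.0740, so R_th ≤ R_L · ε/(1−ε) = 27.0 kΩ × 0.0740/0.9260 = 2.16 kΩ.

R_th ≤ 2.16 kΩ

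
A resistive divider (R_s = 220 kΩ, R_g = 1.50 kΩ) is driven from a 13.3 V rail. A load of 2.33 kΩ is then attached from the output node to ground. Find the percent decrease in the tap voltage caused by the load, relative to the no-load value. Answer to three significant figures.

Unloaded V = 13.3 × 1.50/221.5 = 0.09007 V.
Loaded: R_g‖R_L = 0.9125 kΩ, giving V = 13.3 × 0.9125/220.9 = 0.05494 V.
Drop = (0.09007 − 0.05494) / 0.09007 = 39.0 %.

39.0 %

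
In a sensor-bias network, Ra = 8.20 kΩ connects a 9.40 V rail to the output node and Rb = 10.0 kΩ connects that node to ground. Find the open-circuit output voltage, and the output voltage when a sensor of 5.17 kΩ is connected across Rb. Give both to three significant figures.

Open-circuit: V = 9.40 × 10.0/(8.20 + 10.0) = 5.16 V.
With the load, Rb becomes Rb‖R_L = 3.408 kΩ, so V = 9.40 × 3.408/11.61 = 2.76 V.

Unloaded: 5.16 V; loaded: 2.76 V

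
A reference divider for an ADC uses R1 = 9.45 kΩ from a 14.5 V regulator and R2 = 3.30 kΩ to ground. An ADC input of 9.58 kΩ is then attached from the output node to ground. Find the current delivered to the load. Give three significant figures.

I_L ≈ 0.312 mA

R2‖R_L = 2.455 kΩ; V_out = 14.5 × 2.455/11.90 = 2.990 V.
I_L = V_out / R_L = 2.990 / 9.58 kΩ = 0.312 mA.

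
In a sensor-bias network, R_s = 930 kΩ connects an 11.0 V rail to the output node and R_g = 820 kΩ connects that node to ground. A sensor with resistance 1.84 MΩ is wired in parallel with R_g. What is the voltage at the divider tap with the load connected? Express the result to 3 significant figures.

The load sits in parallel with R_g: R_g‖R_L = (820 × 1840) / (820 + 1840) = 567.2 kΩ.
V_out = 11.0 × 567.2 / (930 + 567.2) = 11.0 × 567.2/1497 = 4.17 V.

V_out ≈ 4.17 V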